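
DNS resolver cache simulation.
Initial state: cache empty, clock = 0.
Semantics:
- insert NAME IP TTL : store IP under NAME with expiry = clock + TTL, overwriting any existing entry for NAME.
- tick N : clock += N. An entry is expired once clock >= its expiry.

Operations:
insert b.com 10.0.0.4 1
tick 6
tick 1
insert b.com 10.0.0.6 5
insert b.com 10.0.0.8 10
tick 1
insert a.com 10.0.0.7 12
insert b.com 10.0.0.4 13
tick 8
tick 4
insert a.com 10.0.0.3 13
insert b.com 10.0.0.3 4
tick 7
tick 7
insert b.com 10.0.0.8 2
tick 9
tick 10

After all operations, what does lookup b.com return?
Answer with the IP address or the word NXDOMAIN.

Op 1: insert b.com -> 10.0.0.4 (expiry=0+1=1). clock=0
Op 2: tick 6 -> clock=6. purged={b.com}
Op 3: tick 1 -> clock=7.
Op 4: insert b.com -> 10.0.0.6 (expiry=7+5=12). clock=7
Op 5: insert b.com -> 10.0.0.8 (expiry=7+10=17). clock=7
Op 6: tick 1 -> clock=8.
Op 7: insert a.com -> 10.0.0.7 (expiry=8+12=20). clock=8
Op 8: insert b.com -> 10.0.0.4 (expiry=8+13=21). clock=8
Op 9: tick 8 -> clock=16.
Op 10: tick 4 -> clock=20. purged={a.com}
Op 11: insert a.com -> 10.0.0.3 (expiry=20+13=33). clock=20
Op 12: insert b.com -> 10.0.0.3 (expiry=20+4=24). clock=20
Op 13: tick 7 -> clock=27. purged={b.com}
Op 14: tick 7 -> clock=34. purged={a.com}
Op 15: insert b.com -> 10.0.0.8 (expiry=34+2=36). clock=34
Op 16: tick 9 -> clock=43. purged={b.com}
Op 17: tick 10 -> clock=53.
lookup b.com: not in cache (expired or never inserted)

Answer: NXDOMAIN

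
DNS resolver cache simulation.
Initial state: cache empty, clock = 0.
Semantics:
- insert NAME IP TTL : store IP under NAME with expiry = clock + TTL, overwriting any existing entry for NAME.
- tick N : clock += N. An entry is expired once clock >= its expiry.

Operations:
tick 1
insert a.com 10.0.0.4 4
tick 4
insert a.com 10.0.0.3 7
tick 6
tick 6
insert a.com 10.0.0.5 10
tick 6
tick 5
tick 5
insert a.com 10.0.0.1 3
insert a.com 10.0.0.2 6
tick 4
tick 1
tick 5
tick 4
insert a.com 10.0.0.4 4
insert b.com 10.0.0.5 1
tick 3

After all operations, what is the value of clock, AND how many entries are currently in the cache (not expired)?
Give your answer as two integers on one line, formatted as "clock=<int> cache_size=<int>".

Op 1: tick 1 -> clock=1.
Op 2: insert a.com -> 10.0.0.4 (expiry=1+4=5). clock=1
Op 3: tick 4 -> clock=5. purged={a.com}
Op 4: insert a.com -> 10.0.0.3 (expiry=5+7=12). clock=5
Op 5: tick 6 -> clock=11.
Op 6: tick 6 -> clock=17. purged={a.com}
Op 7: insert a.com -> 10.0.0.5 (expiry=17+10=27). clock=17
Op 8: tick 6 -> clock=23.
Op 9: tick 5 -> clock=28. purged={a.com}
Op 10: tick 5 -> clock=33.
Op 11: insert a.com -> 10.0.0.1 (expiry=33+3=36). clock=33
Op 12: insert a.com -> 10.0.0.2 (expiry=33+6=39). clock=33
Op 13: tick 4 -> clock=37.
Op 14: tick 1 -> clock=38.
Op 15: tick 5 -> clock=43. purged={a.com}
Op 16: tick 4 -> clock=47.
Op 17: insert a.com -> 10.0.0.4 (expiry=47+4=51). clock=47
Op 18: insert b.com -> 10.0.0.5 (expiry=47+1=48). clock=47
Op 19: tick 3 -> clock=50. purged={b.com}
Final clock = 50
Final cache (unexpired): {a.com} -> size=1

Answer: clock=50 cache_size=1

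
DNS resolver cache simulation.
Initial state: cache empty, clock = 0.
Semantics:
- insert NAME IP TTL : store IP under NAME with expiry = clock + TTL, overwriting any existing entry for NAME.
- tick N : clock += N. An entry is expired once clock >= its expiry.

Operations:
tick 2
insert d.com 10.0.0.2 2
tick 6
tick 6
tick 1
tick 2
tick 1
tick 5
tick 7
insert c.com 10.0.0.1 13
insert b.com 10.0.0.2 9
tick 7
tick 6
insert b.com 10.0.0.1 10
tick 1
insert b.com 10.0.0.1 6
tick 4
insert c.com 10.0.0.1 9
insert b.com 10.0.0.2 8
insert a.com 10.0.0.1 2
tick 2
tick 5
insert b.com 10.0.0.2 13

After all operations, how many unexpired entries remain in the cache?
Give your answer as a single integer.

Op 1: tick 2 -> clock=2.
Op 2: insert d.com -> 10.0.0.2 (expiry=2+2=4). clock=2
Op 3: tick 6 -> clock=8. purged={d.com}
Op 4: tick 6 -> clock=14.
Op 5: tick 1 -> clock=15.
Op 6: tick 2 -> clock=17.
Op 7: tick 1 -> clock=18.
Op 8: tick 5 -> clock=23.
Op 9: tick 7 -> clock=30.
Op 10: insert c.com -> 10.0.0.1 (expiry=30+13=43). clock=30
Op 11: insert b.com -> 10.0.0.2 (expiry=30+9=39). clock=30
Op 12: tick 7 -> clock=37.
Op 13: tick 6 -> clock=43. purged={b.com,c.com}
Op 14: insert b.com -> 10.0.0.1 (expiry=43+10=53). clock=43
Op 15: tick 1 -> clock=44.
Op 16: insert b.com -> 10.0.0.1 (expiry=44+6=50). clock=44
Op 17: tick 4 -> clock=48.
Op 18: insert c.com -> 10.0.0.1 (expiry=48+9=57). clock=48
Op 19: insert b.com -> 10.0.0.2 (expiry=48+8=56). clock=48
Op 20: insert a.com -> 10.0.0.1 (expiry=48+2=50). clock=48
Op 21: tick 2 -> clock=50. purged={a.com}
Op 22: tick 5 -> clock=55.
Op 23: insert b.com -> 10.0.0.2 (expiry=55+13=68). clock=55
Final cache (unexpired): {b.com,c.com} -> size=2

Answer: 2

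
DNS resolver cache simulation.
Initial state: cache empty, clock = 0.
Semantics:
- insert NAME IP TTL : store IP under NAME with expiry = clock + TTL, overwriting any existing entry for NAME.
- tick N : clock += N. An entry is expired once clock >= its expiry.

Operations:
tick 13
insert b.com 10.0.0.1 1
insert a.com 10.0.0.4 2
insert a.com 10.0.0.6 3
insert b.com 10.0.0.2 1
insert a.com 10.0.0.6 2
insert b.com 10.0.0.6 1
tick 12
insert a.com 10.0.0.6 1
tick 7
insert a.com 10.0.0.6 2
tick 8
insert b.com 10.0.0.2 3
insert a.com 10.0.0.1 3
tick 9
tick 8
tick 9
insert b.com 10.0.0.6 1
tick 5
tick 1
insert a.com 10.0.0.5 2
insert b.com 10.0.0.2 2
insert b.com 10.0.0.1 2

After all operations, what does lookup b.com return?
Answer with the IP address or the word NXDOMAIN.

Answer: 10.0.0.1

Derivation:
Op 1: tick 13 -> clock=13.
Op 2: insert b.com -> 10.0.0.1 (expiry=13+1=14). clock=13
Op 3: insert a.com -> 10.0.0.4 (expiry=13+2=15). clock=13
Op 4: insert a.com -> 10.0.0.6 (expiry=13+3=16). clock=13
Op 5: insert b.com -> 10.0.0.2 (expiry=13+1=14). clock=13
Op 6: insert a.com -> 10.0.0.6 (expiry=13+2=15). clock=13
Op 7: insert b.com -> 10.0.0.6 (expiry=13+1=14). clock=13
Op 8: tick 12 -> clock=25. purged={a.com,b.com}
Op 9: insert a.com -> 10.0.0.6 (expiry=25+1=26). clock=25
Op 10: tick 7 -> clock=32. purged={a.com}
Op 11: insert a.com -> 10.0.0.6 (expiry=32+2=34). clock=32
Op 12: tick 8 -> clock=40. purged={a.com}
Op 13: insert b.com -> 10.0.0.2 (expiry=40+3=43). clock=40
Op 14: insert a.com -> 10.0.0.1 (expiry=40+3=43). clock=40
Op 15: tick 9 -> clock=49. purged={a.com,b.com}
Op 16: tick 8 -> clock=57.
Op 17: tick 9 -> clock=66.
Op 18: insert b.com -> 10.0.0.6 (expiry=66+1=67). clock=66
Op 19: tick 5 -> clock=71. purged={b.com}
Op 20: tick 1 -> clock=72.
Op 21: insert a.com -> 10.0.0.5 (expiry=72+2=74). clock=72
Op 22: insert b.com -> 10.0.0.2 (expiry=72+2=74). clock=72
Op 23: insert b.com -> 10.0.0.1 (expiry=72+2=74). clock=72
lookup b.com: present, ip=10.0.0.1 expiry=74 > clock=72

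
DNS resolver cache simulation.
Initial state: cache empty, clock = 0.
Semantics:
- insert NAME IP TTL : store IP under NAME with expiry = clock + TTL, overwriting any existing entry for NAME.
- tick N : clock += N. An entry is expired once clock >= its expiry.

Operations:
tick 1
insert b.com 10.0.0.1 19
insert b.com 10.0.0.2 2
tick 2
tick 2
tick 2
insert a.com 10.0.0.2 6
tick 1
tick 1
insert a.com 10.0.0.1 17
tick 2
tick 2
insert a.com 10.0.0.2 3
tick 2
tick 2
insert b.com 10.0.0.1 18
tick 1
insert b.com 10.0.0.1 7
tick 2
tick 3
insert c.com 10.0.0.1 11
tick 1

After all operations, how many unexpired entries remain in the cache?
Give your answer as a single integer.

Op 1: tick 1 -> clock=1.
Op 2: insert b.com -> 10.0.0.1 (expiry=1+19=20). clock=1
Op 3: insert b.com -> 10.0.0.2 (expiry=1+2=3). clock=1
Op 4: tick 2 -> clock=3. purged={b.com}
Op 5: tick 2 -> clock=5.
Op 6: tick 2 -> clock=7.
Op 7: insert a.com -> 10.0.0.2 (expiry=7+6=13). clock=7
Op 8: tick 1 -> clock=8.
Op 9: tick 1 -> clock=9.
Op 10: insert a.com -> 10.0.0.1 (expiry=9+17=26). clock=9
Op 11: tick 2 -> clock=11.
Op 12: tick 2 -> clock=13.
Op 13: insert a.com -> 10.0.0.2 (expiry=13+3=16). clock=13
Op 14: tick 2 -> clock=15.
Op 15: tick 2 -> clock=17. purged={a.com}
Op 16: insert b.com -> 10.0.0.1 (expiry=17+18=35). clock=17
Op 17: tick 1 -> clock=18.
Op 18: insert b.com -> 10.0.0.1 (expiry=18+7=25). clock=18
Op 19: tick 2 -> clock=20.
Op 20: tick 3 -> clock=23.
Op 21: insert c.com -> 10.0.0.1 (expiry=23+11=34). clock=23
Op 22: tick 1 -> clock=24.
Final cache (unexpired): {b.com,c.com} -> size=2

Answer: 2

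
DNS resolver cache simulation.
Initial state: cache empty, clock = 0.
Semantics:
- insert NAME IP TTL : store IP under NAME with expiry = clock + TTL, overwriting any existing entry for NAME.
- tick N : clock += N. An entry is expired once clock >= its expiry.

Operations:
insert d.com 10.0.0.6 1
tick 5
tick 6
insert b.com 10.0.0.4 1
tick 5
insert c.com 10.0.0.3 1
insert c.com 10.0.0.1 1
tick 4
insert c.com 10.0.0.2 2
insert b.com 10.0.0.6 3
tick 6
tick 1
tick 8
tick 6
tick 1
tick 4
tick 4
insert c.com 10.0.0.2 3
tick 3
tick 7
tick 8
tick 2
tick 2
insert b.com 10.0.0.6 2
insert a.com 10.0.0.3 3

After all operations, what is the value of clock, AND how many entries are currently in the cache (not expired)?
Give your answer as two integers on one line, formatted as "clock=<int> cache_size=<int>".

Op 1: insert d.com -> 10.0.0.6 (expiry=0+1=1). clock=0
Op 2: tick 5 -> clock=5. purged={d.com}
Op 3: tick 6 -> clock=11.
Op 4: insert b.com -> 10.0.0.4 (expiry=11+1=12). clock=11
Op 5: tick 5 -> clock=16. purged={b.com}
Op 6: insert c.com -> 10.0.0.3 (expiry=16+1=17). clock=16
Op 7: insert c.com -> 10.0.0.1 (expiry=16+1=17). clock=16
Op 8: tick 4 -> clock=20. purged={c.com}
Op 9: insert c.com -> 10.0.0.2 (expiry=20+2=22). clock=20
Op 10: insert b.com -> 10.0.0.6 (expiry=20+3=23). clock=20
Op 11: tick 6 -> clock=26. purged={b.com,c.com}
Op 12: tick 1 -> clock=27.
Op 13: tick 8 -> clock=35.
Op 14: tick 6 -> clock=41.
Op 15: tick 1 -> clock=42.
Op 16: tick 4 -> clock=46.
Op 17: tick 4 -> clock=50.
Op 18: insert c.com -> 10.0.0.2 (expiry=50+3=53). clock=50
Op 19: tick 3 -> clock=53. purged={c.com}
Op 20: tick 7 -> clock=60.
Op 21: tick 8 -> clock=68.
Op 22: tick 2 -> clock=70.
Op 23: tick 2 -> clock=72.
Op 24: insert b.com -> 10.0.0.6 (expiry=72+2=74). clock=72
Op 25: insert a.com -> 10.0.0.3 (expiry=72+3=75). clock=72
Final clock = 72
Final cache (unexpired): {a.com,b.com} -> size=2

Answer: clock=72 cache_size=2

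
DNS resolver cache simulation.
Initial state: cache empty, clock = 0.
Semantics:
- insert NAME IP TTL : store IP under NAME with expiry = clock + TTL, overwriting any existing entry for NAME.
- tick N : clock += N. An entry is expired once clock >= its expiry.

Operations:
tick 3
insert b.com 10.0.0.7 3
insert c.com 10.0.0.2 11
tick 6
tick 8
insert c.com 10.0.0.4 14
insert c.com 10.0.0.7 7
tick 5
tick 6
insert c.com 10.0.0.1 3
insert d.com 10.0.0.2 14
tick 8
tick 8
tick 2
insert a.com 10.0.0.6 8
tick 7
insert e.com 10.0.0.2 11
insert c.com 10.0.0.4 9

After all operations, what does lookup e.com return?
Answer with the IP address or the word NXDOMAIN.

Op 1: tick 3 -> clock=3.
Op 2: insert b.com -> 10.0.0.7 (expiry=3+3=6). clock=3
Op 3: insert c.com -> 10.0.0.2 (expiry=3+11=14). clock=3
Op 4: tick 6 -> clock=9. purged={b.com}
Op 5: tick 8 -> clock=17. purged={c.com}
Op 6: insert c.com -> 10.0.0.4 (expiry=17+14=31). clock=17
Op 7: insert c.com -> 10.0.0.7 (expiry=17+7=24). clock=17
Op 8: tick 5 -> clock=22.
Op 9: tick 6 -> clock=28. purged={c.com}
Op 10: insert c.com -> 10.0.0.1 (expiry=28+3=31). clock=28
Op 11: insert d.com -> 10.0.0.2 (expiry=28+14=42). clock=28
Op 12: tick 8 -> clock=36. purged={c.com}
Op 13: tick 8 -> clock=44. purged={d.com}
Op 14: tick 2 -> clock=46.
Op 15: insert a.com -> 10.0.0.6 (expiry=46+8=54). clock=46
Op 16: tick 7 -> clock=53.
Op 17: insert e.com -> 10.0.0.2 (expiry=53+11=64). clock=53
Op 18: insert c.com -> 10.0.0.4 (expiry=53+9=62). clock=53
lookup e.com: present, ip=10.0.0.2 expiry=64 > clock=53

Answer: 10.0.0.2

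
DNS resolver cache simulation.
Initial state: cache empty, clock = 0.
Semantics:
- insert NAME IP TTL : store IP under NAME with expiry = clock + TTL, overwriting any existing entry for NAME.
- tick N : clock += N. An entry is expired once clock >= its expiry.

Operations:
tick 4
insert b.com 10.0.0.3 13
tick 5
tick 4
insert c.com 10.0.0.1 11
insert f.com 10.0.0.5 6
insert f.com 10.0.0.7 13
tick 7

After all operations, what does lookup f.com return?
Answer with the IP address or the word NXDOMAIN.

Op 1: tick 4 -> clock=4.
Op 2: insert b.com -> 10.0.0.3 (expiry=4+13=17). clock=4
Op 3: tick 5 -> clock=9.
Op 4: tick 4 -> clock=13.
Op 5: insert c.com -> 10.0.0.1 (expiry=13+11=24). clock=13
Op 6: insert f.com -> 10.0.0.5 (expiry=13+6=19). clock=13
Op 7: insert f.com -> 10.0.0.7 (expiry=13+13=26). clock=13
Op 8: tick 7 -> clock=20. purged={b.com}
lookup f.com: present, ip=10.0.0.7 expiry=26 > clock=20

Answer: 10.0.0.7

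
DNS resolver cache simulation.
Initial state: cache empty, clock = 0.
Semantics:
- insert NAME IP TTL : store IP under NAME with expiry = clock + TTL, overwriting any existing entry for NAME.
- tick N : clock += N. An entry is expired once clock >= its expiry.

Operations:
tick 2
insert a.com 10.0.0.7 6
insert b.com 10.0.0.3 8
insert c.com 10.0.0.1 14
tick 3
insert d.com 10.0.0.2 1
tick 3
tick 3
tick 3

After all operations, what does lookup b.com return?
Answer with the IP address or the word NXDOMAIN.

Op 1: tick 2 -> clock=2.
Op 2: insert a.com -> 10.0.0.7 (expiry=2+6=8). clock=2
Op 3: insert b.com -> 10.0.0.3 (expiry=2+8=10). clock=2
Op 4: insert c.com -> 10.0.0.1 (expiry=2+14=16). clock=2
Op 5: tick 3 -> clock=5.
Op 6: insert d.com -> 10.0.0.2 (expiry=5+1=6). clock=5
Op 7: tick 3 -> clock=8. purged={a.com,d.com}
Op 8: tick 3 -> clock=11. purged={b.com}
Op 9: tick 3 -> clock=14.
lookup b.com: not in cache (expired or never inserted)

Answer: NXDOMAIN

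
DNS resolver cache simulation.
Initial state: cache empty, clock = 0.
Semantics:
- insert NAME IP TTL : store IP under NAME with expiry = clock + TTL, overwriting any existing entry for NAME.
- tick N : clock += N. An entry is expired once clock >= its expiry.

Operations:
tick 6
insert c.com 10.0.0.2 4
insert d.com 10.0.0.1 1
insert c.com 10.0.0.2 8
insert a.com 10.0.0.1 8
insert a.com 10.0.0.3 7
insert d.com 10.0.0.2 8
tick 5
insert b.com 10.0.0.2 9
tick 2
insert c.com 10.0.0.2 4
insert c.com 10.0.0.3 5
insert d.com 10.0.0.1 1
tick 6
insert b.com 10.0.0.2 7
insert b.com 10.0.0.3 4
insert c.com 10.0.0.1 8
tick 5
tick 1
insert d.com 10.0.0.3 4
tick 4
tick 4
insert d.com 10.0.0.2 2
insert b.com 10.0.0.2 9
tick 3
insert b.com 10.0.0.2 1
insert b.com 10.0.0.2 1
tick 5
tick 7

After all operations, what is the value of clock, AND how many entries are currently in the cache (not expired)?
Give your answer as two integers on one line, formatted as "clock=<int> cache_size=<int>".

Answer: clock=48 cache_size=0

Derivation:
Op 1: tick 6 -> clock=6.
Op 2: insert c.com -> 10.0.0.2 (expiry=6+4=10). clock=6
Op 3: insert d.com -> 10.0.0.1 (expiry=6+1=7). clock=6
Op 4: insert c.com -> 10.0.0.2 (expiry=6+8=14). clock=6
Op 5: insert a.com -> 10.0.0.1 (expiry=6+8=14). clock=6
Op 6: insert a.com -> 10.0.0.3 (expiry=6+7=13). clock=6
Op 7: insert d.com -> 10.0.0.2 (expiry=6+8=14). clock=6
Op 8: tick 5 -> clock=11.
Op 9: insert b.com -> 10.0.0.2 (expiry=11+9=20). clock=11
Op 10: tick 2 -> clock=13. purged={a.com}
Op 11: insert c.com -> 10.0.0.2 (expiry=13+4=17). clock=13
Op 12: insert c.com -> 10.0.0.3 (expiry=13+5=18). clock=13
Op 13: insert d.com -> 10.0.0.1 (expiry=13+1=14). clock=13
Op 14: tick 6 -> clock=19. purged={c.com,d.com}
Op 15: insert b.com -> 10.0.0.2 (expiry=19+7=26). clock=19
Op 16: insert b.com -> 10.0.0.3 (expiry=19+4=23). clock=19
Op 17: insert c.com -> 10.0.0.1 (expiry=19+8=27). clock=19
Op 18: tick 5 -> clock=24. purged={b.com}
Op 19: tick 1 -> clock=25.
Op 20: insert d.com -> 10.0.0.3 (expiry=25+4=29). clock=25
Op 21: tick 4 -> clock=29. purged={c.com,d.com}
Op 22: tick 4 -> clock=33.
Op 23: insert d.com -> 10.0.0.2 (expiry=33+2=35). clock=33
Op 24: insert b.com -> 10.0.0.2 (expiry=33+9=42). clock=33
Op 25: tick 3 -> clock=36. purged={d.com}
Op 26: insert b.com -> 10.0.0.2 (expiry=36+1=37). clock=36
Op 27: insert b.com -> 10.0.0.2 (expiry=36+1=37). clock=36
Op 28: tick 5 -> clock=41. purged={b.com}
Op 29: tick 7 -> clock=48.
Final clock = 48
Final cache (unexpired): {} -> size=0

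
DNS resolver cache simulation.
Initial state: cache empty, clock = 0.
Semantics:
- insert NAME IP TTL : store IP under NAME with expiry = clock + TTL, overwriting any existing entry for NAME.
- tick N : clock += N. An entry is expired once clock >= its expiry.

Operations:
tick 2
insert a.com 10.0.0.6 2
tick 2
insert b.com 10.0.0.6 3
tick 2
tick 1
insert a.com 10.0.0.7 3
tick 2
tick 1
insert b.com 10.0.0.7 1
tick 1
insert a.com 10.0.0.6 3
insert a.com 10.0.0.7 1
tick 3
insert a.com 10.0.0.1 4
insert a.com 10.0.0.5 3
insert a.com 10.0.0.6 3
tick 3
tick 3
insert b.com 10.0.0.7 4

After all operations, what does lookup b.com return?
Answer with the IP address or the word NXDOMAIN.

Answer: 10.0.0.7

Derivation:
Op 1: tick 2 -> clock=2.
Op 2: insert a.com -> 10.0.0.6 (expiry=2+2=4). clock=2
Op 3: tick 2 -> clock=4. purged={a.com}
Op 4: insert b.com -> 10.0.0.6 (expiry=4+3=7). clock=4
Op 5: tick 2 -> clock=6.
Op 6: tick 1 -> clock=7. purged={b.com}
Op 7: insert a.com -> 10.0.0.7 (expiry=7+3=10). clock=7
Op 8: tick 2 -> clock=9.
Op 9: tick 1 -> clock=10. purged={a.com}
Op 10: insert b.com -> 10.0.0.7 (expiry=10+1=11). clock=10
Op 11: tick 1 -> clock=11. purged={b.com}
Op 12: insert a.com -> 10.0.0.6 (expiry=11+3=14). clock=11
Op 13: insert a.com -> 10.0.0.7 (expiry=11+1=12). clock=11
Op 14: tick 3 -> clock=14. purged={a.com}
Op 15: insert a.com -> 10.0.0.1 (expiry=14+4=18). clock=14
Op 16: insert a.com -> 10.0.0.5 (expiry=14+3=17). clock=14
Op 17: insert a.com -> 10.0.0.6 (expiry=14+3=17). clock=14
Op 18: tick 3 -> clock=17. purged={a.com}
Op 19: tick 3 -> clock=20.
Op 20: insert b.com -> 10.0.0.7 (expiry=20+4=24). clock=20
lookup b.com: present, ip=10.0.0.7 expiry=24 > clock=20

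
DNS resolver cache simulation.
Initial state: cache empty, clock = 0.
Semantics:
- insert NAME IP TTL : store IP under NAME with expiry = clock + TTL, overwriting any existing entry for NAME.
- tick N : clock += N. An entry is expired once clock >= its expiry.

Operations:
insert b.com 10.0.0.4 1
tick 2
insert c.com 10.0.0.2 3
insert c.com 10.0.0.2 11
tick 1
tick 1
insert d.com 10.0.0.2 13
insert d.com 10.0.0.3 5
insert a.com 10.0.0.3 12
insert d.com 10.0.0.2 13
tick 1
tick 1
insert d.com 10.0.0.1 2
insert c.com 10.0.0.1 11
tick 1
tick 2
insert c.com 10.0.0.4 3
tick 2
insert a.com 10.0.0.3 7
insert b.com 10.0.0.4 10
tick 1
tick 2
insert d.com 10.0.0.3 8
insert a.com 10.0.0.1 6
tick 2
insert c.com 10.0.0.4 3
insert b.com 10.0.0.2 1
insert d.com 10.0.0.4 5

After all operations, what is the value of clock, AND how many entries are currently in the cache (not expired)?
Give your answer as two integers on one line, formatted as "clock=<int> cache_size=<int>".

Op 1: insert b.com -> 10.0.0.4 (expiry=0+1=1). clock=0
Op 2: tick 2 -> clock=2. purged={b.com}
Op 3: insert c.com -> 10.0.0.2 (expiry=2+3=5). clock=2
Op 4: insert c.com -> 10.0.0.2 (expiry=2+11=13). clock=2
Op 5: tick 1 -> clock=3.
Op 6: tick 1 -> clock=4.
Op 7: insert d.com -> 10.0.0.2 (expiry=4+13=17). clock=4
Op 8: insert d.com -> 10.0.0.3 (expiry=4+5=9). clock=4
Op 9: insert a.com -> 10.0.0.3 (expiry=4+12=16). clock=4
Op 10: insert d.com -> 10.0.0.2 (expiry=4+13=17). clock=4
Op 11: tick 1 -> clock=5.
Op 12: tick 1 -> clock=6.
Op 13: insert d.com -> 10.0.0.1 (expiry=6+2=8). clock=6
Op 14: insert c.com -> 10.0.0.1 (expiry=6+11=17). clock=6
Op 15: tick 1 -> clock=7.
Op 16: tick 2 -> clock=9. purged={d.com}
Op 17: insert c.com -> 10.0.0.4 (expiry=9+3=12). clock=9
Op 18: tick 2 -> clock=11.
Op 19: insert a.com -> 10.0.0.3 (expiry=11+7=18). clock=11
Op 20: insert b.com -> 10.0.0.4 (expiry=11+10=21). clock=11
Op 21: tick 1 -> clock=12. purged={c.com}
Op 22: tick 2 -> clock=14.
Op 23: insert d.com -> 10.0.0.3 (expiry=14+8=22). clock=14
Op 24: insert a.com -> 10.0.0.1 (expiry=14+6=20). clock=14
Op 25: tick 2 -> clock=16.
Op 26: insert c.com -> 10.0.0.4 (expiry=16+3=19). clock=16
Op 27: insert b.com -> 10.0.0.2 (expiry=16+1=17). clock=16
Op 28: insert d.com -> 10.0.0.4 (expiry=16+5=21). clock=16
Final clock = 16
Final cache (unexpired): {a.com,b.com,c.com,d.com} -> size=4

Answer: clock=16 cache_size=4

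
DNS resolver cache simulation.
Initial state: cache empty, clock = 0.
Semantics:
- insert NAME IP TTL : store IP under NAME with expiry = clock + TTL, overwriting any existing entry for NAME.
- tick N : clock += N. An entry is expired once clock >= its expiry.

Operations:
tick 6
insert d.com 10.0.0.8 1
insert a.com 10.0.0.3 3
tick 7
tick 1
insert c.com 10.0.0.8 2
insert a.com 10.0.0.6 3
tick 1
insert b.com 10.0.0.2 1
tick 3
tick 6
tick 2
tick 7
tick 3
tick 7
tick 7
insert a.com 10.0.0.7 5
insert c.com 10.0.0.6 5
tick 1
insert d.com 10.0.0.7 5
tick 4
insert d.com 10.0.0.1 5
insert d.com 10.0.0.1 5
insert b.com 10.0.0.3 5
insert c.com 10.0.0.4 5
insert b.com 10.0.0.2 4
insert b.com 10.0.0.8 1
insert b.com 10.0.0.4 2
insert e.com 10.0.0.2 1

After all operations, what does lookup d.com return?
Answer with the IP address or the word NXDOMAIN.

Op 1: tick 6 -> clock=6.
Op 2: insert d.com -> 10.0.0.8 (expiry=6+1=7). clock=6
Op 3: insert a.com -> 10.0.0.3 (expiry=6+3=9). clock=6
Op 4: tick 7 -> clock=13. purged={a.com,d.com}
Op 5: tick 1 -> clock=14.
Op 6: insert c.com -> 10.0.0.8 (expiry=14+2=16). clock=14
Op 7: insert a.com -> 10.0.0.6 (expiry=14+3=17). clock=14
Op 8: tick 1 -> clock=15.
Op 9: insert b.com -> 10.0.0.2 (expiry=15+1=16). clock=15
Op 10: tick 3 -> clock=18. purged={a.com,b.com,c.com}
Op 11: tick 6 -> clock=24.
Op 12: tick 2 -> clock=26.
Op 13: tick 7 -> clock=33.
Op 14: tick 3 -> clock=36.
Op 15: tick 7 -> clock=43.
Op 16: tick 7 -> clock=50.
Op 17: insert a.com -> 10.0.0.7 (expiry=50+5=55). clock=50
Op 18: insert c.com -> 10.0.0.6 (expiry=50+5=55). clock=50
Op 19: tick 1 -> clock=51.
Op 20: insert d.com -> 10.0.0.7 (expiry=51+5=56). clock=51
Op 21: tick 4 -> clock=55. purged={a.com,c.com}
Op 22: insert d.com -> 10.0.0.1 (expiry=55+5=60). clock=55
Op 23: insert d.com -> 10.0.0.1 (expiry=55+5=60). clock=55
Op 24: insert b.com -> 10.0.0.3 (expiry=55+5=60). clock=55
Op 25: insert c.com -> 10.0.0.4 (expiry=55+5=60). clock=55
Op 26: insert b.com -> 10.0.0.2 (expiry=55+4=59). clock=55
Op 27: insert b.com -> 10.0.0.8 (expiry=55+1=56). clock=55
Op 28: insert b.com -> 10.0.0.4 (expiry=55+2=57). clock=55
Op 29: insert e.com -> 10.0.0.2 (expiry=55+1=56). clock=55
lookup d.com: present, ip=10.0.0.1 expiry=60 > clock=55

Answer: 10.0.0.1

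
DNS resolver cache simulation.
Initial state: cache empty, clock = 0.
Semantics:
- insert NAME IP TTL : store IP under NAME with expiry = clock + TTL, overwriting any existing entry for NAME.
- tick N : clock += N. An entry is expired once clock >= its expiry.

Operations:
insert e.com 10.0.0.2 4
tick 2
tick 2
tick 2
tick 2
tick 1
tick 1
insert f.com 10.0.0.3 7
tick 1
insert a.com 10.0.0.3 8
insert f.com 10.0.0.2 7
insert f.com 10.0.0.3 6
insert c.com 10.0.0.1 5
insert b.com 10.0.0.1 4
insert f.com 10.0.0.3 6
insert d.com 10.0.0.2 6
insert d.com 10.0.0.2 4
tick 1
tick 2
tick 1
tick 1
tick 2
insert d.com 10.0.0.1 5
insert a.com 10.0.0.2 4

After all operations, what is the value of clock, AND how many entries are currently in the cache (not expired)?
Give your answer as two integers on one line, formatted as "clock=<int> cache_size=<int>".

Answer: clock=18 cache_size=2

Derivation:
Op 1: insert e.com -> 10.0.0.2 (expiry=0+4=4). clock=0
Op 2: tick 2 -> clock=2.
Op 3: tick 2 -> clock=4. purged={e.com}
Op 4: tick 2 -> clock=6.
Op 5: tick 2 -> clock=8.
Op 6: tick 1 -> clock=9.
Op 7: tick 1 -> clock=10.
Op 8: insert f.com -> 10.0.0.3 (expiry=10+7=17). clock=10
Op 9: tick 1 -> clock=11.
Op 10: insert a.com -> 10.0.0.3 (expiry=11+8=19). clock=11
Op 11: insert f.com -> 10.0.0.2 (expiry=11+7=18). clock=11
Op 12: insert f.com -> 10.0.0.3 (expiry=11+6=17). clock=11
Op 13: insert c.com -> 10.0.0.1 (expiry=11+5=16). clock=11
Op 14: insert b.com -> 10.0.0.1 (expiry=11+4=15). clock=11
Op 15: insert f.com -> 10.0.0.3 (expiry=11+6=17). clock=11
Op 16: insert d.com -> 10.0.0.2 (expiry=11+6=17). clock=11
Op 17: insert d.com -> 10.0.0.2 (expiry=11+4=15). clock=11
Op 18: tick 1 -> clock=12.
Op 19: tick 2 -> clock=14.
Op 20: tick 1 -> clock=15. purged={b.com,d.com}
Op 21: tick 1 -> clock=16. purged={c.com}
Op 22: tick 2 -> clock=18. purged={f.com}
Op 23: insert d.com -> 10.0.0.1 (expiry=18+5=23). clock=18
Op 24: insert a.com -> 10.0.0.2 (expiry=18+4=22). clock=18
Final clock = 18
Final cache (unexpired): {a.com,d.com} -> size=2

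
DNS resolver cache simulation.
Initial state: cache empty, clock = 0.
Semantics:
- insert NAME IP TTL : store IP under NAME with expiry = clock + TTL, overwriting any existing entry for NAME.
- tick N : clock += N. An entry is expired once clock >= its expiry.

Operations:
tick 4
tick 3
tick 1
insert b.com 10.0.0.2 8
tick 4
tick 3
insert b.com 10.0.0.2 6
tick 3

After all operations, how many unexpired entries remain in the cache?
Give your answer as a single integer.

Answer: 1

Derivation:
Op 1: tick 4 -> clock=4.
Op 2: tick 3 -> clock=7.
Op 3: tick 1 -> clock=8.
Op 4: insert b.com -> 10.0.0.2 (expiry=8+8=16). clock=8
Op 5: tick 4 -> clock=12.
Op 6: tick 3 -> clock=15.
Op 7: insert b.com -> 10.0.0.2 (expiry=15+6=21). clock=15
Op 8: tick 3 -> clock=18.
Final cache (unexpired): {b.com} -> size=1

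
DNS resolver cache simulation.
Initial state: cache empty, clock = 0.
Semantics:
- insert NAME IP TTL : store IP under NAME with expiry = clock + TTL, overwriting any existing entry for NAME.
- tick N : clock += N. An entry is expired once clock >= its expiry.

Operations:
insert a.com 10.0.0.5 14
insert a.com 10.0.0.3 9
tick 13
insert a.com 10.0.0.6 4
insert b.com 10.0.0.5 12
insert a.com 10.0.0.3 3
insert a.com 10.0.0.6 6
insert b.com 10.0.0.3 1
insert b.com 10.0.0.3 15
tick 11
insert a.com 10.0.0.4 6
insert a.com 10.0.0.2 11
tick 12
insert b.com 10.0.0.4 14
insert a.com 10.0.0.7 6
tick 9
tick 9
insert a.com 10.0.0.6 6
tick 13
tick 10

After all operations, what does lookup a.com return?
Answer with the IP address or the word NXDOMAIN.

Op 1: insert a.com -> 10.0.0.5 (expiry=0+14=14). clock=0
Op 2: insert a.com -> 10.0.0.3 (expiry=0+9=9). clock=0
Op 3: tick 13 -> clock=13. purged={a.com}
Op 4: insert a.com -> 10.0.0.6 (expiry=13+4=17). clock=13
Op 5: insert b.com -> 10.0.0.5 (expiry=13+12=25). clock=13
Op 6: insert a.com -> 10.0.0.3 (expiry=13+3=16). clock=13
Op 7: insert a.com -> 10.0.0.6 (expiry=13+6=19). clock=13
Op 8: insert b.com -> 10.0.0.3 (expiry=13+1=14). clock=13
Op 9: insert b.com -> 10.0.0.3 (expiry=13+15=28). clock=13
Op 10: tick 11 -> clock=24. purged={a.com}
Op 11: insert a.com -> 10.0.0.4 (expiry=24+6=30). clock=24
Op 12: insert a.com -> 10.0.0.2 (expiry=24+11=35). clock=24
Op 13: tick 12 -> clock=36. purged={a.com,b.com}
Op 14: insert b.com -> 10.0.0.4 (expiry=36+14=50). clock=36
Op 15: insert a.com -> 10.0.0.7 (expiry=36+6=42). clock=36
Op 16: tick 9 -> clock=45. purged={a.com}
Op 17: tick 9 -> clock=54. purged={b.com}
Op 18: insert a.com -> 10.0.0.6 (expiry=54+6=60). clock=54
Op 19: tick 13 -> clock=67. purged={a.com}
Op 20: tick 10 -> clock=77.
lookup a.com: not in cache (expired or never inserted)

Answer: NXDOMAIN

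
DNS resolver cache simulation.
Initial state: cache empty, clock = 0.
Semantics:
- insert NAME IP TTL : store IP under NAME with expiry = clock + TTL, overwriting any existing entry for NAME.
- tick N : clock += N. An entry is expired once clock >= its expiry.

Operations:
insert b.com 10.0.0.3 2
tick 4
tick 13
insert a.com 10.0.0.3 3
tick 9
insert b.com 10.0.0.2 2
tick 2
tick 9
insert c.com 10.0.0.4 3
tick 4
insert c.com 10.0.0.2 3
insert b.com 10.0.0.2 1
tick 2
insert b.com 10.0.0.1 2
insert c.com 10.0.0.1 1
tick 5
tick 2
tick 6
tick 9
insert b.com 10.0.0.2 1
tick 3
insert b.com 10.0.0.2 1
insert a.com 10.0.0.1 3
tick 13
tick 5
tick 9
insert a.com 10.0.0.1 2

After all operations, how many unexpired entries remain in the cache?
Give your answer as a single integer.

Answer: 1

Derivation:
Op 1: insert b.com -> 10.0.0.3 (expiry=0+2=2). clock=0
Op 2: tick 4 -> clock=4. purged={b.com}
Op 3: tick 13 -> clock=17.
Op 4: insert a.com -> 10.0.0.3 (expiry=17+3=20). clock=17
Op 5: tick 9 -> clock=26. purged={a.com}
Op 6: insert b.com -> 10.0.0.2 (expiry=26+2=28). clock=26
Op 7: tick 2 -> clock=28. purged={b.com}
Op 8: tick 9 -> clock=37.
Op 9: insert c.com -> 10.0.0.4 (expiry=37+3=40). clock=37
Op 10: tick 4 -> clock=41. purged={c.com}
Op 11: insert c.com -> 10.0.0.2 (expiry=41+3=44). clock=41
Op 12: insert b.com -> 10.0.0.2 (expiry=41+1=42). clock=41
Op 13: tick 2 -> clock=43. purged={b.com}
Op 14: insert b.com -> 10.0.0.1 (expiry=43+2=45). clock=43
Op 15: insert c.com -> 10.0.0.1 (expiry=43+1=44). clock=43
Op 16: tick 5 -> clock=48. purged={b.com,c.com}
Op 17: tick 2 -> clock=50.
Op 18: tick 6 -> clock=56.
Op 19: tick 9 -> clock=65.
Op 20: insert b.com -> 10.0.0.2 (expiry=65+1=66). clock=65
Op 21: tick 3 -> clock=68. purged={b.com}
Op 22: insert b.com -> 10.0.0.2 (expiry=68+1=69). clock=68
Op 23: insert a.com -> 10.0.0.1 (expiry=68+3=71). clock=68
Op 24: tick 13 -> clock=81. purged={a.com,b.com}
Op 25: tick 5 -> clock=86.
Op 26: tick 9 -> clock=95.
Op 27: insert a.com -> 10.0.0.1 (expiry=95+2=97). clock=95
Final cache (unexpired): {a.com} -> size=1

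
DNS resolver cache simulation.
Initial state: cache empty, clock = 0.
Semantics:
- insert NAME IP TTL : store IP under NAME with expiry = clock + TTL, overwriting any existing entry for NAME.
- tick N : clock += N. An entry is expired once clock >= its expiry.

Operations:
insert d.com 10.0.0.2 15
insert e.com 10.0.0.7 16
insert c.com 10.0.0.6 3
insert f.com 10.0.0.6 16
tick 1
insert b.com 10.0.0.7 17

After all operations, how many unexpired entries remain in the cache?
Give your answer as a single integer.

Answer: 5

Derivation:
Op 1: insert d.com -> 10.0.0.2 (expiry=0+15=15). clock=0
Op 2: insert e.com -> 10.0.0.7 (expiry=0+16=16). clock=0
Op 3: insert c.com -> 10.0.0.6 (expiry=0+3=3). clock=0
Op 4: insert f.com -> 10.0.0.6 (expiry=0+16=16). clock=0
Op 5: tick 1 -> clock=1.
Op 6: insert b.com -> 10.0.0.7 (expiry=1+17=18). clock=1
Final cache (unexpired): {b.com,c.com,d.com,e.com,f.com} -> size=5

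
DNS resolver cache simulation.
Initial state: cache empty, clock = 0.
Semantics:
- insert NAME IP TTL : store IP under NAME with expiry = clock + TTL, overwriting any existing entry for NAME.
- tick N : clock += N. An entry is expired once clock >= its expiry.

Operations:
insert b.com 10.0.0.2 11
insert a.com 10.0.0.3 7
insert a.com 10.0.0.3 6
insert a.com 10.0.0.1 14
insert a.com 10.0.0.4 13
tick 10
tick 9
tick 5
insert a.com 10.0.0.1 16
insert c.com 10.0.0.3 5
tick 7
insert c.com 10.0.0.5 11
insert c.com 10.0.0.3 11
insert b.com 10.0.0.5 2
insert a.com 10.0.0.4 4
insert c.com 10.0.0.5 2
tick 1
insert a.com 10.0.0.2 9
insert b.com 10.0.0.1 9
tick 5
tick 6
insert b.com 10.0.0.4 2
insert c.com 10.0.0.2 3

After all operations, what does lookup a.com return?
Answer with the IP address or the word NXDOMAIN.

Op 1: insert b.com -> 10.0.0.2 (expiry=0+11=11). clock=0
Op 2: insert a.com -> 10.0.0.3 (expiry=0+7=7). clock=0
Op 3: insert a.com -> 10.0.0.3 (expiry=0+6=6). clock=0
Op 4: insert a.com -> 10.0.0.1 (expiry=0+14=14). clock=0
Op 5: insert a.com -> 10.0.0.4 (expiry=0+13=13). clock=0
Op 6: tick 10 -> clock=10.
Op 7: tick 9 -> clock=19. purged={a.com,b.com}
Op 8: tick 5 -> clock=24.
Op 9: insert a.com -> 10.0.0.1 (expiry=24+16=40). clock=24
Op 10: insert c.com -> 10.0.0.3 (expiry=24+5=29). clock=24
Op 11: tick 7 -> clock=31. purged={c.com}
Op 12: insert c.com -> 10.0.0.5 (expiry=31+11=42). clock=31
Op 13: insert c.com -> 10.0.0.3 (expiry=31+11=42). clock=31
Op 14: insert b.com -> 10.0.0.5 (expiry=31+2=33). clock=31
Op 15: insert a.com -> 10.0.0.4 (expiry=31+4=35). clock=31
Op 16: insert c.com -> 10.0.0.5 (expiry=31+2=33). clock=31
Op 17: tick 1 -> clock=32.
Op 18: insert a.com -> 10.0.0.2 (expiry=32+9=41). clock=32
Op 19: insert b.com -> 10.0.0.1 (expiry=32+9=41). clock=32
Op 20: tick 5 -> clock=37. purged={c.com}
Op 21: tick 6 -> clock=43. purged={a.com,b.com}
Op 22: insert b.com -> 10.0.0.4 (expiry=43+2=45). clock=43
Op 23: insert c.com -> 10.0.0.2 (expiry=43+3=46). clock=43
lookup a.com: not in cache (expired or never inserted)

Answer: NXDOMAIN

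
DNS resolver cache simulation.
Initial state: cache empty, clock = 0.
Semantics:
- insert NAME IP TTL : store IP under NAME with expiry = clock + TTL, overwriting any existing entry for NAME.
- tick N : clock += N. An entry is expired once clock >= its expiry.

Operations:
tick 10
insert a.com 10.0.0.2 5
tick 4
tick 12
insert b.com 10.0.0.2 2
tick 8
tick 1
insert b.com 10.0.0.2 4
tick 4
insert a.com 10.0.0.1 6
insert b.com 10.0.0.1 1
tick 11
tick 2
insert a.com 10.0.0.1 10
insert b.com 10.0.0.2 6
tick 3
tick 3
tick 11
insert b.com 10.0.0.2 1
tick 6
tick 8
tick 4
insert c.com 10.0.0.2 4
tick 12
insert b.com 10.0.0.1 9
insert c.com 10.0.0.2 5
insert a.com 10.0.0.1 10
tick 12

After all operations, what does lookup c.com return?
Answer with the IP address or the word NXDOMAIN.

Answer: NXDOMAIN

Derivation:
Op 1: tick 10 -> clock=10.
Op 2: insert a.com -> 10.0.0.2 (expiry=10+5=15). clock=10
Op 3: tick 4 -> clock=14.
Op 4: tick 12 -> clock=26. purged={a.com}
Op 5: insert b.com -> 10.0.0.2 (expiry=26+2=28). clock=26
Op 6: tick 8 -> clock=34. purged={b.com}
Op 7: tick 1 -> clock=35.
Op 8: insert b.com -> 10.0.0.2 (expiry=35+4=39). clock=35
Op 9: tick 4 -> clock=39. purged={b.com}
Op 10: insert a.com -> 10.0.0.1 (expiry=39+6=45). clock=39
Op 11: insert b.com -> 10.0.0.1 (expiry=39+1=40). clock=39
Op 12: tick 11 -> clock=50. purged={a.com,b.com}
Op 13: tick 2 -> clock=52.
Op 14: insert a.com -> 10.0.0.1 (expiry=52+10=62). clock=52
Op 15: insert b.com -> 10.0.0.2 (expiry=52+6=58). clock=52
Op 16: tick 3 -> clock=55.
Op 17: tick 3 -> clock=58. purged={b.com}
Op 18: tick 11 -> clock=69. purged={a.com}
Op 19: insert b.com -> 10.0.0.2 (expiry=69+1=70). clock=69
Op 20: tick 6 -> clock=75. purged={b.com}
Op 21: tick 8 -> clock=83.
Op 22: tick 4 -> clock=87.
Op 23: insert c.com -> 10.0.0.2 (expiry=87+4=91). clock=87
Op 24: tick 12 -> clock=99. purged={c.com}
Op 25: insert b.com -> 10.0.0.1 (expiry=99+9=108). clock=99
Op 26: insert c.com -> 10.0.0.2 (expiry=99+5=104). clock=99
Op 27: insert a.com -> 10.0.0.1 (expiry=99+10=109). clock=99
Op 28: tick 12 -> clock=111. purged={a.com,b.com,c.com}
lookup c.com: not in cache (expired or never inserted)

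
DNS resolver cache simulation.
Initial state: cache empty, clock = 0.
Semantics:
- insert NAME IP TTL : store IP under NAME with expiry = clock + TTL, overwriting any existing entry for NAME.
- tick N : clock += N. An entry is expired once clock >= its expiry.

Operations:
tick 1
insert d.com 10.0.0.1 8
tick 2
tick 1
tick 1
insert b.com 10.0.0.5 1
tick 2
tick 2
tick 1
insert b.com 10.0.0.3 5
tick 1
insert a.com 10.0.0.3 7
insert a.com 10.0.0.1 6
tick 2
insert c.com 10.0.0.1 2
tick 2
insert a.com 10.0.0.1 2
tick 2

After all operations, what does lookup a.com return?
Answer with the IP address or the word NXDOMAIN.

Answer: NXDOMAIN

Derivation:
Op 1: tick 1 -> clock=1.
Op 2: insert d.com -> 10.0.0.1 (expiry=1+8=9). clock=1
Op 3: tick 2 -> clock=3.
Op 4: tick 1 -> clock=4.
Op 5: tick 1 -> clock=5.
Op 6: insert b.com -> 10.0.0.5 (expiry=5+1=6). clock=5
Op 7: tick 2 -> clock=7. purged={b.com}
Op 8: tick 2 -> clock=9. purged={d.com}
Op 9: tick 1 -> clock=10.
Op 10: insert b.com -> 10.0.0.3 (expiry=10+5=15). clock=10
Op 11: tick 1 -> clock=11.
Op 12: insert a.com -> 10.0.0.3 (expiry=11+7=18). clock=11
Op 13: insert a.com -> 10.0.0.1 (expiry=11+6=17). clock=11
Op 14: tick 2 -> clock=13.
Op 15: insert c.com -> 10.0.0.1 (expiry=13+2=15). clock=13
Op 16: tick 2 -> clock=15. purged={b.com,c.com}
Op 17: insert a.com -> 10.0.0.1 (expiry=15+2=17). clock=15
Op 18: tick 2 -> clock=17. purged={a.com}
lookup a.com: not in cache (expired or never inserted)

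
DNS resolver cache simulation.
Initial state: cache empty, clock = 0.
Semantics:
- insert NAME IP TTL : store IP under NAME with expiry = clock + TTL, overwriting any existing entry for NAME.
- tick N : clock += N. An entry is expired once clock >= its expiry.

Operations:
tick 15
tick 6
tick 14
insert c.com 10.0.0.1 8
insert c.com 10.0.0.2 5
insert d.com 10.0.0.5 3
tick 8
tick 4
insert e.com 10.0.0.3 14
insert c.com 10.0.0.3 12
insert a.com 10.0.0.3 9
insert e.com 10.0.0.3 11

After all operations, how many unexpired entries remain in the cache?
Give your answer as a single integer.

Op 1: tick 15 -> clock=15.
Op 2: tick 6 -> clock=21.
Op 3: tick 14 -> clock=35.
Op 4: insert c.com -> 10.0.0.1 (expiry=35+8=43). clock=35
Op 5: insert c.com -> 10.0.0.2 (expiry=35+5=40). clock=35
Op 6: insert d.com -> 10.0.0.5 (expiry=35+3=38). clock=35
Op 7: tick 8 -> clock=43. purged={c.com,d.com}
Op 8: tick 4 -> clock=47.
Op 9: insert e.com -> 10.0.0.3 (expiry=47+14=61). clock=47
Op 10: insert c.com -> 10.0.0.3 (expiry=47+12=59). clock=47
Op 11: insert a.com -> 10.0.0.3 (expiry=47+9=56). clock=47
Op 12: insert e.com -> 10.0.0.3 (expiry=47+11=58). clock=47
Final cache (unexpired): {a.com,c.com,e.com} -> size=3

Answer: 3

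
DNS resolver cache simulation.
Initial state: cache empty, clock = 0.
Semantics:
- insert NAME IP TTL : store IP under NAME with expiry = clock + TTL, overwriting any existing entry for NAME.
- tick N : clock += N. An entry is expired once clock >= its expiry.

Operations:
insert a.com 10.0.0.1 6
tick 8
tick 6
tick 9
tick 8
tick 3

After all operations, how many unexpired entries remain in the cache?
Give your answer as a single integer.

Answer: 0

Derivation:
Op 1: insert a.com -> 10.0.0.1 (expiry=0+6=6). clock=0
Op 2: tick 8 -> clock=8. purged={a.com}
Op 3: tick 6 -> clock=14.
Op 4: tick 9 -> clock=23.
Op 5: tick 8 -> clock=31.
Op 6: tick 3 -> clock=34.
Final cache (unexpired): {} -> size=0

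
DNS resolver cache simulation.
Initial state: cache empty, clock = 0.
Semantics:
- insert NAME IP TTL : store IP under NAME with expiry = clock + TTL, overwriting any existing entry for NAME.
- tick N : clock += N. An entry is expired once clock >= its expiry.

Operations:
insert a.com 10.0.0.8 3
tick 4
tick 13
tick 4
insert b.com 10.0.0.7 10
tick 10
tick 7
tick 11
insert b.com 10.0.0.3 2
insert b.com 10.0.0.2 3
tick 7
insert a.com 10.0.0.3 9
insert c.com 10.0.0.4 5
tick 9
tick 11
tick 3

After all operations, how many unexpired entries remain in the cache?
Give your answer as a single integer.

Answer: 0

Derivation:
Op 1: insert a.com -> 10.0.0.8 (expiry=0+3=3). clock=0
Op 2: tick 4 -> clock=4. purged={a.com}
Op 3: tick 13 -> clock=17.
Op 4: tick 4 -> clock=21.
Op 5: insert b.com -> 10.0.0.7 (expiry=21+10=31). clock=21
Op 6: tick 10 -> clock=31. purged={b.com}
Op 7: tick 7 -> clock=38.
Op 8: tick 11 -> clock=49.
Op 9: insert b.com -> 10.0.0.3 (expiry=49+2=51). clock=49
Op 10: insert b.com -> 10.0.0.2 (expiry=49+3=52). clock=49
Op 11: tick 7 -> clock=56. purged={b.com}
Op 12: insert a.com -> 10.0.0.3 (expiry=56+9=65). clock=56
Op 13: insert c.com -> 10.0.0.4 (expiry=56+5=61). clock=56
Op 14: tick 9 -> clock=65. purged={a.com,c.com}
Op 15: tick 11 -> clock=76.
Op 16: tick 3 -> clock=79.
Final cache (unexpired): {} -> size=0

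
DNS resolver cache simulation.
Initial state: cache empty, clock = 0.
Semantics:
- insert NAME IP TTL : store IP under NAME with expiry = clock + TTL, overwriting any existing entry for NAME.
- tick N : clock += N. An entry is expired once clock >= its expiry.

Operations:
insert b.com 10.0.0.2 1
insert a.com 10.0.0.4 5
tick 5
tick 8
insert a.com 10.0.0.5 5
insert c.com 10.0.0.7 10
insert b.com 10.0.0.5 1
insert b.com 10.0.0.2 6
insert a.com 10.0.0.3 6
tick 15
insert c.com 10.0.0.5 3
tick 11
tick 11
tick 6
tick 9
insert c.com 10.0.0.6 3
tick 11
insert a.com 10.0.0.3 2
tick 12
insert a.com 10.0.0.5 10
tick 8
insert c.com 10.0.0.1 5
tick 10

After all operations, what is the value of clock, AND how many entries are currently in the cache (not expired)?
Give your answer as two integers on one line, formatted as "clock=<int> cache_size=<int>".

Answer: clock=106 cache_size=0

Derivation:
Op 1: insert b.com -> 10.0.0.2 (expiry=0+1=1). clock=0
Op 2: insert a.com -> 10.0.0.4 (expiry=0+5=5). clock=0
Op 3: tick 5 -> clock=5. purged={a.com,b.com}
Op 4: tick 8 -> clock=13.
Op 5: insert a.com -> 10.0.0.5 (expiry=13+5=18). clock=13
Op 6: insert c.com -> 10.0.0.7 (expiry=13+10=23). clock=13
Op 7: insert b.com -> 10.0.0.5 (expiry=13+1=14). clock=13
Op 8: insert b.com -> 10.0.0.2 (expiry=13+6=19). clock=13
Op 9: insert a.com -> 10.0.0.3 (expiry=13+6=19). clock=13
Op 10: tick 15 -> clock=28. purged={a.com,b.com,c.com}
Op 11: insert c.com -> 10.0.0.5 (expiry=28+3=31). clock=28
Op 12: tick 11 -> clock=39. purged={c.com}
Op 13: tick 11 -> clock=50.
Op 14: tick 6 -> clock=56.
Op 15: tick 9 -> clock=65.
Op 16: insert c.com -> 10.0.0.6 (expiry=65+3=68). clock=65
Op 17: tick 11 -> clock=76. purged={c.com}
Op 18: insert a.com -> 10.0.0.3 (expiry=76+2=78). clock=76
Op 19: tick 12 -> clock=88. purged={a.com}
Op 20: insert a.com -> 10.0.0.5 (expiry=88+10=98). clock=88
Op 21: tick 8 -> clock=96.
Op 22: insert c.com -> 10.0.0.1 (expiry=96+5=101). clock=96
Op 23: tick 10 -> clock=106. purged={a.com,c.com}
Final clock = 106
Final cache (unexpired): {} -> size=0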